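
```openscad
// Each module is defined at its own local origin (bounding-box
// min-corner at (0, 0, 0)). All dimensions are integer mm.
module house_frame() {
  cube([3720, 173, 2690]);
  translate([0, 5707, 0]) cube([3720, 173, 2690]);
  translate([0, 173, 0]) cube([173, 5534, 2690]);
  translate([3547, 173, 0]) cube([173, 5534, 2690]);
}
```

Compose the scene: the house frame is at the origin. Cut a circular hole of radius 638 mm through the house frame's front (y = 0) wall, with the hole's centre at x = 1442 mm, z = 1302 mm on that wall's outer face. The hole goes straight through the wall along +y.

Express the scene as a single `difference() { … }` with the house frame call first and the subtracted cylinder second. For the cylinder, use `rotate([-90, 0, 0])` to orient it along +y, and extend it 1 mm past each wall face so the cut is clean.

difference() {
  house_frame();
  translate([1442, -1, 1302]) rotate([-90, 0, 0]) cylinder(h = 175, r = 638);
}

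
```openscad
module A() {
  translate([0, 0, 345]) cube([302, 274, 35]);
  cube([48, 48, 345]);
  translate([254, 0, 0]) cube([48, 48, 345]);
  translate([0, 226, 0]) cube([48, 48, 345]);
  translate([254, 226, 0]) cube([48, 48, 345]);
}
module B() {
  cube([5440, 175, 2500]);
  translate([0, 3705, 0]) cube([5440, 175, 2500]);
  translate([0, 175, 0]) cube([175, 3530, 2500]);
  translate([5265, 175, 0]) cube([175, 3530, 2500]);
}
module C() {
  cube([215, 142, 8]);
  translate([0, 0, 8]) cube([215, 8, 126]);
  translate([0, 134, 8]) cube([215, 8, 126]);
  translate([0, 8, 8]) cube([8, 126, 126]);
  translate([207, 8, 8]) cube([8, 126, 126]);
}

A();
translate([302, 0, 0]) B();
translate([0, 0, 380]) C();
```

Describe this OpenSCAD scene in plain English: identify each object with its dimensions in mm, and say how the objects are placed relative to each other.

A is a simple wooden stool: a rectangular seat 302 mm (x) by 274 mm (y), 35 mm thick, top face at z = 380 mm, on four square legs, each 48×48 mm in cross-section. The legs rest on z = 0, each flush with a corner of the seat.

B is the wall frame of a small rectangular building: four walls, each 2500 mm tall and 175 mm thick, enclosing a footprint 5440 mm (x) by 3880 mm (y) outside-to-outside, with no floor or roof. The front and back walls (the −y and +y sides) span the full width; the two side walls fit between them.

C is an open storage box with external size 215×142×134 mm and wall thickness 8 mm (the base is also 8 mm thick). The base covers the whole footprint; the four walls stand on the base, with the y-facing walls full-width and the x-facing walls fitting between their inner faces.

The house frame is against the stool's +x side, with their −y faces flush. The open box is on top of the stool.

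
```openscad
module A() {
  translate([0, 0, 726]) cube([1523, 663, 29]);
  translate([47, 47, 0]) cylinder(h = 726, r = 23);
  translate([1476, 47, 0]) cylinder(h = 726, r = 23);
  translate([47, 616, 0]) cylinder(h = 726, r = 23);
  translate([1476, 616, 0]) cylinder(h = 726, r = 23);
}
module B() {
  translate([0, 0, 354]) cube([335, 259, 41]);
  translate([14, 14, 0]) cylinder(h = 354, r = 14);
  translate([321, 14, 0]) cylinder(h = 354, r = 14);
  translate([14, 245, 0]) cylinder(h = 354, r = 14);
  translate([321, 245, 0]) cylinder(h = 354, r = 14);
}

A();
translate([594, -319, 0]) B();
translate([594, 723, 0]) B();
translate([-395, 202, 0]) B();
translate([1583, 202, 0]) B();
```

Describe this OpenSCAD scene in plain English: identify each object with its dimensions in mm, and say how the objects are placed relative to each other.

A is a table: top 1523 mm (x) × 663 mm (y), 29 mm thick, upper face at z = 755 mm, on four round legs of 46 mm diameter, each leg's bounding box inset 24 mm from the nearest pair of top edges, running from z = 0 to the bottom of the top.

B is a simple wooden stool: a rectangular seat 335 mm (x) by 259 mm (y), 41 mm thick, top face at z = 395 mm, on four round legs, each 28 mm in diameter. The legs rest on z = 0, each leg's axis is inset half a diameter from the nearest pair of seat edges (so the leg's bounding box is flush with the corner).

Four stools sit around the table at the −y, +y, −x, +x sides.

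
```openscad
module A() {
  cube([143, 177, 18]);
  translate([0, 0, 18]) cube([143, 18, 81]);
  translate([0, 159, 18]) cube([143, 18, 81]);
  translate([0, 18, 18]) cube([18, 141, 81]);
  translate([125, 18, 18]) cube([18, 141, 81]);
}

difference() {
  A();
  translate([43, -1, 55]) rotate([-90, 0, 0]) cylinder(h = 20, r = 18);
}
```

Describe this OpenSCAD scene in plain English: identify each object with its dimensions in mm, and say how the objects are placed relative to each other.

A is an open storage box with external size 143×177×99 mm and wall thickness 18 mm (the base is also 18 mm thick). The base covers the whole footprint; the four walls stand on the base, with the y-facing walls full-width and the x-facing walls fitting between their inner faces.

The open box has a circular hole of radius 18 mm through its front wall, centred at (x = 43, z = 55).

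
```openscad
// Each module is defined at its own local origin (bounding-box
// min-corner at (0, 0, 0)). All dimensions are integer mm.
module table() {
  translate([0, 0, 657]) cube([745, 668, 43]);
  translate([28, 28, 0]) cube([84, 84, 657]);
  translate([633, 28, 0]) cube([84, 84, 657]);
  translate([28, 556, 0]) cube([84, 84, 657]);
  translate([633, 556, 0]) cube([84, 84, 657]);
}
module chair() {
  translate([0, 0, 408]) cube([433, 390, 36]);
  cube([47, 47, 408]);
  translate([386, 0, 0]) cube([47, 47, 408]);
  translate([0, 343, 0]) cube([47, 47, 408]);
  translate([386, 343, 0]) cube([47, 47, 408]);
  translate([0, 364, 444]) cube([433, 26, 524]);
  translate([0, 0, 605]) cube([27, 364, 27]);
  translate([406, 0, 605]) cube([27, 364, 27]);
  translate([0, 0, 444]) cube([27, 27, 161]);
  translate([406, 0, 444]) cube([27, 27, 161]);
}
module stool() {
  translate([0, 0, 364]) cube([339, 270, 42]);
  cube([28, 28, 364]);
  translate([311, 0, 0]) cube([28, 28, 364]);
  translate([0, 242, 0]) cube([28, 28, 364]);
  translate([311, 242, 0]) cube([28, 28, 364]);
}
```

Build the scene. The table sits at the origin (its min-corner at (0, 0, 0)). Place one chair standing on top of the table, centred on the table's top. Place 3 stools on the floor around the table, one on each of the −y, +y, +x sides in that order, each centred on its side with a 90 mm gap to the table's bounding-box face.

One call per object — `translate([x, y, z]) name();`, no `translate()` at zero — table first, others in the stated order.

table();
translate([156, 139, 700]) chair();
translate([203, -360, 0]) stool();
translate([203, 758, 0]) stool();
translate([835, 199, 0]) stool();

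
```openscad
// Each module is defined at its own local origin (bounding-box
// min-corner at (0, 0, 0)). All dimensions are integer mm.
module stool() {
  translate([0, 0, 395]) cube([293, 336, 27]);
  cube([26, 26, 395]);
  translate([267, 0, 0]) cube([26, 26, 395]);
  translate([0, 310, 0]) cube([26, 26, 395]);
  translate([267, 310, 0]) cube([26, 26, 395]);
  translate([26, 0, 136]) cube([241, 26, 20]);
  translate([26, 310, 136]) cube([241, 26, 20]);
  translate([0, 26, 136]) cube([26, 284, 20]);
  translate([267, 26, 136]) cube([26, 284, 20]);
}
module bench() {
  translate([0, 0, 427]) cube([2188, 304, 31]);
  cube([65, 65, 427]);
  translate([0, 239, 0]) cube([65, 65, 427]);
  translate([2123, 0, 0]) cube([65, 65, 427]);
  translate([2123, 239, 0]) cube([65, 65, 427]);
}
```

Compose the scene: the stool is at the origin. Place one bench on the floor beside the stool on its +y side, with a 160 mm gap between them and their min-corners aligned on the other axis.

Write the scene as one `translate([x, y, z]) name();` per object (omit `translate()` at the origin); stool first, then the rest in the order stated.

stool();
translate([0, 496, 0]) bench();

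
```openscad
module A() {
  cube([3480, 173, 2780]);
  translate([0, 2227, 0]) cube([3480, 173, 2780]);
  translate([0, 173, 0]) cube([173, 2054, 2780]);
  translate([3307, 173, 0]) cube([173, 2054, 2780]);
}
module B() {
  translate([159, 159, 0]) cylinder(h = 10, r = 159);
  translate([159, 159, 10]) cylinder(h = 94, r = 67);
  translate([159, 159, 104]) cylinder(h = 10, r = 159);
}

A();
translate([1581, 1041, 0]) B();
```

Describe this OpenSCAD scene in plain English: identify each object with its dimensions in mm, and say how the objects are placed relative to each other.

A is the wall frame of a small rectangular building: four walls, each 2780 mm tall and 173 mm thick, enclosing a footprint 3480 mm (x) by 2400 mm (y) outside-to-outside, with no floor or roof. The front and back walls (the −y and +y sides) span the full width; the two side walls fit between them.

B is a spool: two coaxial disc flanges of radius 159 mm and thickness 10 mm, joined by a core cylinder of radius 67 mm and height 94 mm. The lower flange rests on z = 0 and the three cylinders share a vertical axis.

The spool sits inside the house frame, centred.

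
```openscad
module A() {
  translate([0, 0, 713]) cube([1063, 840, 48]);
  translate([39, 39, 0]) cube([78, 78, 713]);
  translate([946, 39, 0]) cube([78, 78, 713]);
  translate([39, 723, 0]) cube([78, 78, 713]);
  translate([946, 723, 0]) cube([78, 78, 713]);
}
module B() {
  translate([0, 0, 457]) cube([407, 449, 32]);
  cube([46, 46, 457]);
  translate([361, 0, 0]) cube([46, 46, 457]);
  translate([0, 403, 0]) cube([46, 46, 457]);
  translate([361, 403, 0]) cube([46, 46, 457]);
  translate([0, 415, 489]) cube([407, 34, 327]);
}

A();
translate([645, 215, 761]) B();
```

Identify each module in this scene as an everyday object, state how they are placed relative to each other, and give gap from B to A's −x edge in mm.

The chair's min-x is at 645; the table's min-x is 0; gap = 645 mm.

A is a table. B is a chair. The chair is on top of the table. The gap from the chair to the table's −x edge is 645 mm.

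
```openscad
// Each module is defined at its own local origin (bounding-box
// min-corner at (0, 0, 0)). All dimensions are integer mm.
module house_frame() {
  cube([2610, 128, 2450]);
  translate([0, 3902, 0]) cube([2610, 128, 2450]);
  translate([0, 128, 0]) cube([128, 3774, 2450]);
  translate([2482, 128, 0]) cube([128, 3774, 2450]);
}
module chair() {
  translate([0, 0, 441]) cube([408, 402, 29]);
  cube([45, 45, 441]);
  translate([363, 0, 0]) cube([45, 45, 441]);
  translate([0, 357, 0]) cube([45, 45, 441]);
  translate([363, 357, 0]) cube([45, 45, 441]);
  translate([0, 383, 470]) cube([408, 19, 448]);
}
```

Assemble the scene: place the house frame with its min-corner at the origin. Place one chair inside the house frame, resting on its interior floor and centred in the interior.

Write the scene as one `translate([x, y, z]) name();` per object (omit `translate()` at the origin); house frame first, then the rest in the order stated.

house_frame();
translate([1101, 1814, 0]) chair();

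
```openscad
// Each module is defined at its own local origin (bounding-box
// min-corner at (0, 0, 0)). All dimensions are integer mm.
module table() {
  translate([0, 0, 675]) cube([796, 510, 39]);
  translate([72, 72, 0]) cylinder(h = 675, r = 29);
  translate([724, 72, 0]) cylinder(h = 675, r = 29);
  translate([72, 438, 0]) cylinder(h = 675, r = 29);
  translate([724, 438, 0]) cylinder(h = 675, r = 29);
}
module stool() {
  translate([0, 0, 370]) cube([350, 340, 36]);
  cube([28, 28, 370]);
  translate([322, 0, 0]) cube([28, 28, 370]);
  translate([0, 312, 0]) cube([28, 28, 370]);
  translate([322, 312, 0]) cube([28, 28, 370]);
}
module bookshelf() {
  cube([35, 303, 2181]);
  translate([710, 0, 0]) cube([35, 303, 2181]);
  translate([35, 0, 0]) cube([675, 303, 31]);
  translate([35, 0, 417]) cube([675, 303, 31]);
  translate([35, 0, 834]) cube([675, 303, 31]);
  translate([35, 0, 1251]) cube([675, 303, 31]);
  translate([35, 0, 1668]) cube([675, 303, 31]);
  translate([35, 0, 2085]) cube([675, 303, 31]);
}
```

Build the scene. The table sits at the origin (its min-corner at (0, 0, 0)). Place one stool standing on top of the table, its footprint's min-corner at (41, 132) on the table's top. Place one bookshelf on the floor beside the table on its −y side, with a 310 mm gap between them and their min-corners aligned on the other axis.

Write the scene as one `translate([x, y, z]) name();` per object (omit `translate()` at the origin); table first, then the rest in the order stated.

table();
translate([41, 132, 714]) stool();
translate([0, -613, 0]) bookshelf();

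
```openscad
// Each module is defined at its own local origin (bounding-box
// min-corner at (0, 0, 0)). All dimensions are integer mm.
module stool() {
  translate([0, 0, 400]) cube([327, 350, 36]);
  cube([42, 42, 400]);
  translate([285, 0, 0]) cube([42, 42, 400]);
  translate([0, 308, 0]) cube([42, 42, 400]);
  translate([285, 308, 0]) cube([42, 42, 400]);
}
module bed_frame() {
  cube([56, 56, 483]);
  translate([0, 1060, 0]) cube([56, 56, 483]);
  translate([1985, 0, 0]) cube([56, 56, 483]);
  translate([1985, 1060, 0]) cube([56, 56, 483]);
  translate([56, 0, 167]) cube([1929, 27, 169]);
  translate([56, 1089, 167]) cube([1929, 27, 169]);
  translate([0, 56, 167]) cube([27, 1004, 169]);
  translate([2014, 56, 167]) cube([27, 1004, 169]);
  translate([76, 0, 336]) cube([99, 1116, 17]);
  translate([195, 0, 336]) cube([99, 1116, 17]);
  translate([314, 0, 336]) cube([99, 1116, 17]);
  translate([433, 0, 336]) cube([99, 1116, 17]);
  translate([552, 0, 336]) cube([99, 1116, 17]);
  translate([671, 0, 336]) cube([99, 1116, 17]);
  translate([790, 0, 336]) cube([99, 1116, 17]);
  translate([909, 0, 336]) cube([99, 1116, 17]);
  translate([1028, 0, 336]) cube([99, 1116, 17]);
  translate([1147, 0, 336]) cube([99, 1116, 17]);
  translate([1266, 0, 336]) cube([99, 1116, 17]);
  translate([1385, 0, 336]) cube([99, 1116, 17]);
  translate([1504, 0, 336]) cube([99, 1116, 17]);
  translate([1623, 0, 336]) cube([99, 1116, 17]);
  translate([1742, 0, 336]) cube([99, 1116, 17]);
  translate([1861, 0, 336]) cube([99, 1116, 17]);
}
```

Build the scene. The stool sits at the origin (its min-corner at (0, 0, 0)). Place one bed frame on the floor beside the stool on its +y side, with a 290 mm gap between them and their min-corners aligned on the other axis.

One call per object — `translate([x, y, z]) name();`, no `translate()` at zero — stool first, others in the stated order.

stool();
translate([0, 640, 0]) bed_frame();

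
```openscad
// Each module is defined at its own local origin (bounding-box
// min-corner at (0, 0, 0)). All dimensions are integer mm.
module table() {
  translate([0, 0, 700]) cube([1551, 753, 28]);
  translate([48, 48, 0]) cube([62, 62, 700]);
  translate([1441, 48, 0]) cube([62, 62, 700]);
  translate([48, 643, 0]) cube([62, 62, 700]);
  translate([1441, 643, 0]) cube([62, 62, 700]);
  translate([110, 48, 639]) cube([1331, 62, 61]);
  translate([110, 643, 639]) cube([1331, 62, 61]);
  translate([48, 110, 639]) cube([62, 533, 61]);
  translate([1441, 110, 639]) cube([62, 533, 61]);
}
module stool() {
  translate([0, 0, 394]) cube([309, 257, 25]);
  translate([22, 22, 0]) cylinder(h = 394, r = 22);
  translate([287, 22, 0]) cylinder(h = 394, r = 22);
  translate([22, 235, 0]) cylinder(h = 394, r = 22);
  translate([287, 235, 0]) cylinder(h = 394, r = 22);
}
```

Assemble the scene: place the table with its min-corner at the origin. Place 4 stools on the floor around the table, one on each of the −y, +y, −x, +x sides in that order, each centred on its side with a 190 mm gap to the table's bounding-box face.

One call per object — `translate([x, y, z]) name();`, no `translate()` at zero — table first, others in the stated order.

table();
translate([621, -447, 0]) stool();
translate([621, 943, 0]) stool();
translate([-499, 248, 0]) stool();
translate([1741, 248, 0]) stool();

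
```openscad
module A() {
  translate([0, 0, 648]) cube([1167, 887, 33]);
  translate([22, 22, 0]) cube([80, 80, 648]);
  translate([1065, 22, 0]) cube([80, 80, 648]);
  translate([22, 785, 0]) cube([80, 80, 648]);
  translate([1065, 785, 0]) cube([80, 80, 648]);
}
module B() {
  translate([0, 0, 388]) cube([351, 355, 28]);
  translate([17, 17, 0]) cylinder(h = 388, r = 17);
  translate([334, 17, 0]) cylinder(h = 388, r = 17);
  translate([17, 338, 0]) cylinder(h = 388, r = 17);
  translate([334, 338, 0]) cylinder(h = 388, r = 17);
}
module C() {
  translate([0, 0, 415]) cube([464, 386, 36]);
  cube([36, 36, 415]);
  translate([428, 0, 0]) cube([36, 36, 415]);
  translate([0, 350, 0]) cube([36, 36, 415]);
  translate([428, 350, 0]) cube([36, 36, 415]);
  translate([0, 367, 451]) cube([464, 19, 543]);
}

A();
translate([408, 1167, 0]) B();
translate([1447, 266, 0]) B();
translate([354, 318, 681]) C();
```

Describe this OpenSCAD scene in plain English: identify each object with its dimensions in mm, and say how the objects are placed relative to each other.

A is a table with a 1167×887 mm rectangular top, 33 mm thick, top surface at z = 681 mm, supported by four 80×80 mm square legs, each inset 22 mm from the nearest pair of top edges, running from the floor.

B is a four-legged stool. The seat is 351×355 mm, 28 mm thick, top at z = 416 mm. It stands on four round legs, each 34 mm in diameter, from z = 0 to the seat underside, each leg's axis is inset half a diameter from the nearest pair of seat edges (so the leg's bounding box is flush with the corner).

C is a chair. The seat is a 464×386×36 mm slab with its top at z = 451 mm, on four 36×36 mm corner legs (flush with the seat edges, standing on z = 0). A flat backrest 19 mm thick, 543 mm tall, spans the full seat width and rises from the seat top along its +y edge, rear face flush with the rear of the seat.

Two stools sit around the table at the +y, +x sides. The chair is on top of the table.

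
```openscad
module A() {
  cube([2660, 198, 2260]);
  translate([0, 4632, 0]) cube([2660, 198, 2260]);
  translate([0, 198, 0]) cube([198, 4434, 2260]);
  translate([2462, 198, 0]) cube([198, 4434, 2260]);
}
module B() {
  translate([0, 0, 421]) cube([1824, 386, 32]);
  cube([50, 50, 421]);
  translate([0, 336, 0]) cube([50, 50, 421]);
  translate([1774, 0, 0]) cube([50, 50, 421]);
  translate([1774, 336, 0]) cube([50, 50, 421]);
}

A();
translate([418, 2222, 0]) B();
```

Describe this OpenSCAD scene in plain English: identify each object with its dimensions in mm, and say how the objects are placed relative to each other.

A is the wall frame of a small rectangular building: four walls, each 2260 mm tall and 198 mm thick, enclosing a footprint 2660 mm (x) by 4830 mm (y) outside-to-outside, with no floor or roof. The front and back walls (the −y and +y sides) span the full width; the two side walls fit between them.

B is a long wooden bench with a 1824 mm (x) × 386 mm (y) seat, 32 mm thick, its top surface 453 mm above the floor. Four 50 mm square legs at the seat corners, flush with the edges, run from z = 0 to the seat underside.

The bench sits inside the house frame, centred.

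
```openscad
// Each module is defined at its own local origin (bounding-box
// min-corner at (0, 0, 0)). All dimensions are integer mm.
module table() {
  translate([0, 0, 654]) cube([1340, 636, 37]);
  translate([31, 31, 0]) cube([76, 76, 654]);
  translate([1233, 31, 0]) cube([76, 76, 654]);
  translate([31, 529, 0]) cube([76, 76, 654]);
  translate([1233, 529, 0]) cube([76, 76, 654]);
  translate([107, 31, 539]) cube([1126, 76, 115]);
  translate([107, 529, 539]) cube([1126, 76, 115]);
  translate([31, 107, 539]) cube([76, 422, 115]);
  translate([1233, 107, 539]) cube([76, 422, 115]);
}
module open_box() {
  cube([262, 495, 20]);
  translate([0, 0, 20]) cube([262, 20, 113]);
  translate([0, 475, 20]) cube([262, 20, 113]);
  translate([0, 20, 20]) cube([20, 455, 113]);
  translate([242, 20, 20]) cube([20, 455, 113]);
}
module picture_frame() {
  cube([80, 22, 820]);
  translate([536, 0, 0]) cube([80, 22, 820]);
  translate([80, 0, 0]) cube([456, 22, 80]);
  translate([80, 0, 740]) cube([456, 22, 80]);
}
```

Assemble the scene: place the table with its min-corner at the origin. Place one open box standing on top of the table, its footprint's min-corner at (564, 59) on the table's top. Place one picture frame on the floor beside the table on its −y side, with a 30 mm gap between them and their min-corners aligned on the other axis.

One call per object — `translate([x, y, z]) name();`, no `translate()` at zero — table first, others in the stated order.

table();
translate([564, 59, 691]) open_box();
translate([0, -52, 0]) picture_frame();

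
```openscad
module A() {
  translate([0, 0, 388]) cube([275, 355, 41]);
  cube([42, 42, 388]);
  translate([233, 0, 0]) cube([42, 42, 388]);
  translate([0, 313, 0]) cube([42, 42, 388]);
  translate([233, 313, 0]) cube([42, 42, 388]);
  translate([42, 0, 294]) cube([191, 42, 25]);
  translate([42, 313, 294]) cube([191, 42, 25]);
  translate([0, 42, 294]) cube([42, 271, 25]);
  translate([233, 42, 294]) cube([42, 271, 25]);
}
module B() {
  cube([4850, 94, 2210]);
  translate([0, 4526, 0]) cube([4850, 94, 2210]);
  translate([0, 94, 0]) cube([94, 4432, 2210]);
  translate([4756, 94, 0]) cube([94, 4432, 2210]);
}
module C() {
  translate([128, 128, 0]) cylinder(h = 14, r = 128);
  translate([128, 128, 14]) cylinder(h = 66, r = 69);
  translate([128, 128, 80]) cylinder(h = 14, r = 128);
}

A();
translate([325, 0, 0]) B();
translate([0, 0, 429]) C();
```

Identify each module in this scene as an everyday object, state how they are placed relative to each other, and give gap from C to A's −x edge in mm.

A is a stool. B is a house frame. C is a spool. The house frame is on the floor beside the stool on its +x side. The spool is on top of the stool. The gap from the spool to the stool's −x edge is 0 mm.

The spool's min-x is at 0; the stool's min-x is 0; gap = 0 mm.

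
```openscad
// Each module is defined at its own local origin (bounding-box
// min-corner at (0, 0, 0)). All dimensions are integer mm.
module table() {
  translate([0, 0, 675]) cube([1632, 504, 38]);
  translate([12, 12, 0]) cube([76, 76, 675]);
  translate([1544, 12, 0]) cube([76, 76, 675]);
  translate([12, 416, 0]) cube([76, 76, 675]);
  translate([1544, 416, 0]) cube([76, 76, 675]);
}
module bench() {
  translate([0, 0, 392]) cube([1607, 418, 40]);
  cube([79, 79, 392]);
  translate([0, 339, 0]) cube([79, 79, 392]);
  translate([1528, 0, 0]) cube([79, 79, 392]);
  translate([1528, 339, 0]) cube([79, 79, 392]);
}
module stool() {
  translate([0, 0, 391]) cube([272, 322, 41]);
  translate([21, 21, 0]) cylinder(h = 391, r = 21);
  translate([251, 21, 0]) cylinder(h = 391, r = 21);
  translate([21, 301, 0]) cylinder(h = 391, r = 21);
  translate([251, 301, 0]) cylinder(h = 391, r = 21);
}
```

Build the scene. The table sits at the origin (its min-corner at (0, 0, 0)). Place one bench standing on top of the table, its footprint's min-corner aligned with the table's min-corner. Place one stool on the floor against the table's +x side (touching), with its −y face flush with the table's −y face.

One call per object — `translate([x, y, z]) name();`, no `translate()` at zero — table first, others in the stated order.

table();
translate([0, 0, 713]) bench();
translate([1632, 0, 0]) stool();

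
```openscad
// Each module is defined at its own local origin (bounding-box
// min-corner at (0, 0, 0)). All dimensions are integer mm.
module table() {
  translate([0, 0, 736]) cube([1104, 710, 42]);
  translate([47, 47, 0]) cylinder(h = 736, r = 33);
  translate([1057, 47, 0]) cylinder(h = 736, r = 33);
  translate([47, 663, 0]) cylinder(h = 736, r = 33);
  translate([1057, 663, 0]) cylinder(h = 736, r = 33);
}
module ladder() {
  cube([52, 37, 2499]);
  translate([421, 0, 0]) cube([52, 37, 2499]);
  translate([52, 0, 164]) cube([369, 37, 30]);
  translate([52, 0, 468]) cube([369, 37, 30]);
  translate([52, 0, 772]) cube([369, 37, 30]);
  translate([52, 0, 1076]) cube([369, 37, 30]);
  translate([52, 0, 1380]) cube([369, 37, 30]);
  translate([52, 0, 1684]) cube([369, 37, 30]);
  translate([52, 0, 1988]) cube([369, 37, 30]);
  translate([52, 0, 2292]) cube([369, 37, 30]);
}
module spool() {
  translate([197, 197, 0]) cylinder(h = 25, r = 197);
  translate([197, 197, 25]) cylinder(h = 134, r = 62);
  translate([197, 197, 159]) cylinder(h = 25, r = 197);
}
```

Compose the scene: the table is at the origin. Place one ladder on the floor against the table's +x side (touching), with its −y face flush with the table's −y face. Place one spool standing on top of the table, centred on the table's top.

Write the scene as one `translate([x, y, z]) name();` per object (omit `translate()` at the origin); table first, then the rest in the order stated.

table();
translate([1104, 0, 0]) ladder();
translate([355, 158, 778]) spool();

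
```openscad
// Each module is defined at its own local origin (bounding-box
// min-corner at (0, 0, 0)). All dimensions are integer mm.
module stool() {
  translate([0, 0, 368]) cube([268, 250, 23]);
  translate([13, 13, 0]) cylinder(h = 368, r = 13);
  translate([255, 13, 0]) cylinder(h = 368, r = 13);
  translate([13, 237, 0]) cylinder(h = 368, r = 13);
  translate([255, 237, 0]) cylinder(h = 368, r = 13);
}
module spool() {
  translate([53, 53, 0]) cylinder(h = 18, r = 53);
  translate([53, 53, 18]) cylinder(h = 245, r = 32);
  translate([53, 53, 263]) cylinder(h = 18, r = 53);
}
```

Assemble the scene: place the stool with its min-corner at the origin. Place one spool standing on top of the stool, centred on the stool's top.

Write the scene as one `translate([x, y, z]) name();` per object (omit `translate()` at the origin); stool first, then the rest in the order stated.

stool();
translate([81, 72, 391]) spool();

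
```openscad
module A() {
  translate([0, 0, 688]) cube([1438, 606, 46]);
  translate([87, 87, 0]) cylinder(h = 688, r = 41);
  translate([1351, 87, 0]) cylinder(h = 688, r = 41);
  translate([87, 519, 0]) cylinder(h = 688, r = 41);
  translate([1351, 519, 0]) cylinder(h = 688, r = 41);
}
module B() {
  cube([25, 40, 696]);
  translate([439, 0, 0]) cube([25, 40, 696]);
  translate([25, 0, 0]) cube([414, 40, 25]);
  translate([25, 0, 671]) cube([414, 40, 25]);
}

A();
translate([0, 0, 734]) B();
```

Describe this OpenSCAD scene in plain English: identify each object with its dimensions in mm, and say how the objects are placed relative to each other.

A is a table: top 1438 mm (x) × 606 mm (y), 46 mm thick, upper face at z = 734 mm, on four round legs of 82 mm diameter, each leg's bounding box inset 46 mm from the nearest pair of top edges, running from z = 0 to the bottom of the top.

B is a picture frame with a 414×646 mm rectangular opening (x by z) and a uniform 25 mm border on every side. Frame depth is 40 mm along y. It is built from two vertical stiles running the full outside height and two horizontal rails spanning the gap between the stiles.

The picture frame is on top of the table.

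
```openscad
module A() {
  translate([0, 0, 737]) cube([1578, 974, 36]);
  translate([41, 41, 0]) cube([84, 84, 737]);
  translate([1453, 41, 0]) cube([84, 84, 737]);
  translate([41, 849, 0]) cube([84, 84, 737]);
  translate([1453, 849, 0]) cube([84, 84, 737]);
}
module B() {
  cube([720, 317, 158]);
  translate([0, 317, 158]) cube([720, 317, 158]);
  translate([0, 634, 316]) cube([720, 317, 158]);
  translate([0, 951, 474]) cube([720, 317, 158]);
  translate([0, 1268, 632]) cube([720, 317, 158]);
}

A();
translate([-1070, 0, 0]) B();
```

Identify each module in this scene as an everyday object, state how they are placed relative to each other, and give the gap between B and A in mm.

A is a table. B is a staircase. The staircase is on the floor beside the table on its −x side. The gap between the staircase and the table is 350 mm.

The staircase's nearest face is 350 mm from the table's −x face.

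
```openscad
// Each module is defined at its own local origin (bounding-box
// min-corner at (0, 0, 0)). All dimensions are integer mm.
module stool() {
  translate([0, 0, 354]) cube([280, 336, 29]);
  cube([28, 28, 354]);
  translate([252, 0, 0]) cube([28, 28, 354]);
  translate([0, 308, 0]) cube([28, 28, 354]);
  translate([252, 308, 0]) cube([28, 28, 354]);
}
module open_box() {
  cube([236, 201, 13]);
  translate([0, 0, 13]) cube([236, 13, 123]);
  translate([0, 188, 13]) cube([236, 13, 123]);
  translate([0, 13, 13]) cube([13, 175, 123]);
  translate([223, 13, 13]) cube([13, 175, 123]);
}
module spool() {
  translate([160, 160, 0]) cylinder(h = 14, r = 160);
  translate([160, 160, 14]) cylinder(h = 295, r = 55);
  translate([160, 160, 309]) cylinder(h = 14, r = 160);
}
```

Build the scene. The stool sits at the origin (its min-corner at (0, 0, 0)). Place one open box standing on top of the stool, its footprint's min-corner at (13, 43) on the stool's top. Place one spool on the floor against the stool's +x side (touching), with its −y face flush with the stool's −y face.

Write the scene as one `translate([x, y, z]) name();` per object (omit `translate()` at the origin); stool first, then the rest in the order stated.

stool();
translate([13, 43, 383]) open_box();
translate([280, 0, 0]) spool();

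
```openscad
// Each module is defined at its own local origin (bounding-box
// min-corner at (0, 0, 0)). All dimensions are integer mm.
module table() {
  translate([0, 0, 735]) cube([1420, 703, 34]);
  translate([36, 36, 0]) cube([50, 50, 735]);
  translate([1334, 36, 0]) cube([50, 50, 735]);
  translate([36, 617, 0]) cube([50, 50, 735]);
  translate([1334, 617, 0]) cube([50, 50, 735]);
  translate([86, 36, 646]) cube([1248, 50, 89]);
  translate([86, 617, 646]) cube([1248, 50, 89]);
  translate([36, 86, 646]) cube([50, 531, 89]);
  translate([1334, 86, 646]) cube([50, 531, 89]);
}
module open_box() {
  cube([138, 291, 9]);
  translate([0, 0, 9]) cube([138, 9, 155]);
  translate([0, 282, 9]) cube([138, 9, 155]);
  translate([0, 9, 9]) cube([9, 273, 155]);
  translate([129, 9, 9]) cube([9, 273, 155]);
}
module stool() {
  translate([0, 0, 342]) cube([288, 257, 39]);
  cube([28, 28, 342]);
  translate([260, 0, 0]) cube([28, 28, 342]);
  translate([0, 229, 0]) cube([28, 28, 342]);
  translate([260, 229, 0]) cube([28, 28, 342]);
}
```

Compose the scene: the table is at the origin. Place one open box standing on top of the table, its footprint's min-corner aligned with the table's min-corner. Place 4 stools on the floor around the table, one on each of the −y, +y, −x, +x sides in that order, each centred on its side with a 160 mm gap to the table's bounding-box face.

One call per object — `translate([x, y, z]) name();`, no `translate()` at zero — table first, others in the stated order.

table();
translate([0, 0, 769]) open_box();
translate([566, -417, 0]) stool();
translate([566, 863, 0]) stool();
translate([-448, 223, 0]) stool();
translate([1580, 223, 0]) stool();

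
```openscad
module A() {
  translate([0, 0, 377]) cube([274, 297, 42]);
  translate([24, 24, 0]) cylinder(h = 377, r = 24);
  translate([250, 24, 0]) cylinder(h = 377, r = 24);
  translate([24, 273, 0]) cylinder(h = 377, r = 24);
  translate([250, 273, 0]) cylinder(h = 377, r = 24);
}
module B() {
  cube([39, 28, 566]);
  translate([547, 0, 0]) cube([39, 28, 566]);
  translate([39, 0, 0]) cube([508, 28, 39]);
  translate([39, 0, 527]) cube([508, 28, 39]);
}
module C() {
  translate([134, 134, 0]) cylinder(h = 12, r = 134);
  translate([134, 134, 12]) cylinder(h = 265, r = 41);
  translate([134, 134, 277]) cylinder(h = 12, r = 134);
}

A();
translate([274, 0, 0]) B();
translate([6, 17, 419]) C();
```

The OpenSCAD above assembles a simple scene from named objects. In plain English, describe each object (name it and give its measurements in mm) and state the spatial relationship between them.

A is a simple wooden stool: a rectangular seat 274 mm (x) by 297 mm (y), 42 mm thick, top face at z = 419 mm, on four round legs, each 48 mm in diameter. The legs rest on z = 0, each leg's axis is inset half a diameter from the nearest pair of seat edges (so the leg's bounding box is flush with the corner).

B is a picture frame with a 508×488 mm rectangular opening (x by z) and a uniform 39 mm border on every side. Frame depth is 28 mm along y. It is built from two vertical stiles running the full outside height and two horizontal rails spanning the gap between the stiles.

C is a spool: two coaxial disc flanges of radius 134 mm and thickness 12 mm, joined by a core cylinder of radius 41 mm and height 265 mm. The lower flange rests on z = 0 and the three cylinders share a vertical axis.

The picture frame is against the stool's +x side, with their −y faces flush. The spool is on top of the stool.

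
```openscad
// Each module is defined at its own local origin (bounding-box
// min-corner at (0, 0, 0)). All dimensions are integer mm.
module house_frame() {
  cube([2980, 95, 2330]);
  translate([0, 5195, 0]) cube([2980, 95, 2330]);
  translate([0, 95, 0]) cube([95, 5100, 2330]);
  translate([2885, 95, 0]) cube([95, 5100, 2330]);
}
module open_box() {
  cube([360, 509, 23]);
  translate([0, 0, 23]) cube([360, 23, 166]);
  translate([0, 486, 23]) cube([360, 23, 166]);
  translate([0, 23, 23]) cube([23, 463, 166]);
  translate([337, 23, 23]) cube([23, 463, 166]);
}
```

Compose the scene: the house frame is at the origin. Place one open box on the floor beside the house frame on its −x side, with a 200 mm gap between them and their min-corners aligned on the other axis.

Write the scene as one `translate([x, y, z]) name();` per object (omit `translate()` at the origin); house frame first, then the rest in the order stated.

house_frame();
translate([-560, 0, 0]) open_box();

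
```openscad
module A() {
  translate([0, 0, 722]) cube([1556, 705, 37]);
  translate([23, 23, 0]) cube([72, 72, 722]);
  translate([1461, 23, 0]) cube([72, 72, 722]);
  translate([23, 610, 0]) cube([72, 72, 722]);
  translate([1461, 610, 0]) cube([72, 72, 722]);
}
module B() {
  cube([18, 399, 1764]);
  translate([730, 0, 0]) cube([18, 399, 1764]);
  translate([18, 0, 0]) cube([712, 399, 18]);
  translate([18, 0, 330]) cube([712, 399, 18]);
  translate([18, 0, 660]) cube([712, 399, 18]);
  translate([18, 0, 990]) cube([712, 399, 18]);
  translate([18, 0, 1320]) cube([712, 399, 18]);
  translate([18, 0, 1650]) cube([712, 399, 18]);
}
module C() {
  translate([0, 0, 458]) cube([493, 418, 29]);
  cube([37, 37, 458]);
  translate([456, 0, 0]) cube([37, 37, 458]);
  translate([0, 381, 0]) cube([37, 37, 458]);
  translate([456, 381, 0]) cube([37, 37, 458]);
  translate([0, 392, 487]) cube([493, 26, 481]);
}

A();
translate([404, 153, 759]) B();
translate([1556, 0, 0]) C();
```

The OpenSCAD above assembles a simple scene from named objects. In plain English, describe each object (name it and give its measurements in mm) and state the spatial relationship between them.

A is a rectangular dining table. The top is 1556×705×37 mm with its upper surface at z = 759 mm. It stands on four 72×72 mm square legs, each inset 23 mm from the nearest pair of top edges, running from the floor to the underside of the top.

B is an open bookshelf. Two side panels, each 18 mm thick, 399 mm deep and 1764 mm tall, stand 748 mm apart (outside-to-outside). Between them sit 6 shelves, each 18 mm thick and 399 mm deep, spanning the full gap between the sides. The bottom shelf rests on the floor (its underside at z = 0) and the clear gap between one shelf's top and the next shelf's underside is 312 mm.

C is a chair. The seat is a 493×418×29 mm slab with its top at z = 487 mm, on four 37×37 mm corner legs (flush with the seat edges, standing on z = 0). A flat backrest 26 mm thick, 481 mm tall, spans the full seat width and rises from the seat top along its +y edge, rear face flush with the rear of the seat.

The bookshelf is on top of the table, centred. The chair is against the table's +x side, with their −y faces flush.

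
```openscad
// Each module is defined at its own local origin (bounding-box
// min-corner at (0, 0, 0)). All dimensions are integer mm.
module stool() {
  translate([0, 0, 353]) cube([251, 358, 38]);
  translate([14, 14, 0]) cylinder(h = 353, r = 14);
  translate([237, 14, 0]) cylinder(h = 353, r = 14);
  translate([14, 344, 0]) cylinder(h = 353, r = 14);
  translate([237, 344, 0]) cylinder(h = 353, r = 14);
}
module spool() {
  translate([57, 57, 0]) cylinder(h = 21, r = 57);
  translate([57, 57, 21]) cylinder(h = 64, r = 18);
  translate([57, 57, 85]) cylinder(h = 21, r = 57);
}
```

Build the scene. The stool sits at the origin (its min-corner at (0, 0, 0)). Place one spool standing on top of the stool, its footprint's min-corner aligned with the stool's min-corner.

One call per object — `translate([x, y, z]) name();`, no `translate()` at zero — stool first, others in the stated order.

stool();
translate([0, 0, 391]) spool();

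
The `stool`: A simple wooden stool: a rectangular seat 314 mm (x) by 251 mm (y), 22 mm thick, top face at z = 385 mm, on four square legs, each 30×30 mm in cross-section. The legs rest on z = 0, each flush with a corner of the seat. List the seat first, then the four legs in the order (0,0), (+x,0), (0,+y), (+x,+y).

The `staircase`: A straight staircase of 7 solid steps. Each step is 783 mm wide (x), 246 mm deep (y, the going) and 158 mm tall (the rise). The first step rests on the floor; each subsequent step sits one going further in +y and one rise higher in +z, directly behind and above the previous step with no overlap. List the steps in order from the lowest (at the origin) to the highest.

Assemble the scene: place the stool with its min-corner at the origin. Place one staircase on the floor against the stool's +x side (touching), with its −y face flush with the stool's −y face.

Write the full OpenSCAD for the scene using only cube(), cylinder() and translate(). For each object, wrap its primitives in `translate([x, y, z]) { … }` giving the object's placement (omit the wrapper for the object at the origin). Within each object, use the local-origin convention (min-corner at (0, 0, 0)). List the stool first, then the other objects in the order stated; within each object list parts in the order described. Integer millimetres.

translate([0, 0, 363]) cube([314, 251, 22]);
cube([30, 30, 363]);
translate([284, 0, 0]) cube([30, 30, 363]);
translate([0, 221, 0]) cube([30, 30, 363]);
translate([284, 221, 0]) cube([30, 30, 363]);
translate([314, 0, 0]) {
  cube([783, 246, 158]);
  translate([0, 246, 158]) cube([783, 246, 158]);
  translate([0, 492, 316]) cube([783, 246, 158]);
  translate([0, 738, 474]) cube([783, 246, 158]);
  translate([0, 984, 632]) cube([783, 246, 158]);
  translate([0, 1230, 790]) cube([783, 246, 158]);
  translate([0, 1476, 948]) cube([783, 246, 158]);
}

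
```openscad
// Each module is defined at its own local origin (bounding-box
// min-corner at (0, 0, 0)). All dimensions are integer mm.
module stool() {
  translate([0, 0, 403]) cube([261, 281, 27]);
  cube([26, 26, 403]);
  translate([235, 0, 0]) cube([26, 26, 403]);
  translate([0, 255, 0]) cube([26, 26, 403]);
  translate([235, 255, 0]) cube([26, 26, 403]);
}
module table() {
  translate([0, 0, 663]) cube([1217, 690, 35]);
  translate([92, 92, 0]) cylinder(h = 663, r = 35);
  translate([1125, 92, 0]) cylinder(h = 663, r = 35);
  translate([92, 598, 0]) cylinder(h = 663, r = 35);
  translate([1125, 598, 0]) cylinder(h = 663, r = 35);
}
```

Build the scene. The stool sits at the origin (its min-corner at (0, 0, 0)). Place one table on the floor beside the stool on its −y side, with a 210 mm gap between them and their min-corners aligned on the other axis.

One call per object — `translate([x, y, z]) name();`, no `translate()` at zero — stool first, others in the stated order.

stool();
translate([0, -900, 0]) table();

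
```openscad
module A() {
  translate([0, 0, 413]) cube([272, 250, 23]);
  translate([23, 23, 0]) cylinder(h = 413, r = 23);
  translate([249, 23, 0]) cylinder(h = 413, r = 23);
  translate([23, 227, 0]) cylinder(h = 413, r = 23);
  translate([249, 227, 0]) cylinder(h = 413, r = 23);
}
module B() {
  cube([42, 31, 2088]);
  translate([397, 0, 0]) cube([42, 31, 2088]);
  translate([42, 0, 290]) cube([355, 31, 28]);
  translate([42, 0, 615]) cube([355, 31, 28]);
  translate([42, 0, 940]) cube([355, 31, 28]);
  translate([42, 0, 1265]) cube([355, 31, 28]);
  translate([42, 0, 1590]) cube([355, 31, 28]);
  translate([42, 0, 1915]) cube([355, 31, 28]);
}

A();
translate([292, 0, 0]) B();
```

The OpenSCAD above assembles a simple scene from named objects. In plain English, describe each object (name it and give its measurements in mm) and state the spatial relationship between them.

A is a simple wooden stool: a rectangular seat 272 mm (x) by 250 mm (y), 23 mm thick, top face at z = 436 mm, on four round legs, each 46 mm in diameter. The legs rest on z = 0, each leg's axis is inset half a diameter from the nearest pair of seat edges (so the leg's bounding box is flush with the corner).

B is a straight ladder. Two 42×31 mm vertical rails, 2088 mm tall, stand 439 mm apart (outside-to-outside) with their front faces coplanar on the −y side. 6 rungs, each 31 mm deep and 28 mm tall, span between the inner faces of the rails, front faces flush with the rails. The lowest rung's underside is at z = 290 mm and rungs are spaced 325 mm apart (underside to underside).

The ladder is on the floor beside the stool on its +x side.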